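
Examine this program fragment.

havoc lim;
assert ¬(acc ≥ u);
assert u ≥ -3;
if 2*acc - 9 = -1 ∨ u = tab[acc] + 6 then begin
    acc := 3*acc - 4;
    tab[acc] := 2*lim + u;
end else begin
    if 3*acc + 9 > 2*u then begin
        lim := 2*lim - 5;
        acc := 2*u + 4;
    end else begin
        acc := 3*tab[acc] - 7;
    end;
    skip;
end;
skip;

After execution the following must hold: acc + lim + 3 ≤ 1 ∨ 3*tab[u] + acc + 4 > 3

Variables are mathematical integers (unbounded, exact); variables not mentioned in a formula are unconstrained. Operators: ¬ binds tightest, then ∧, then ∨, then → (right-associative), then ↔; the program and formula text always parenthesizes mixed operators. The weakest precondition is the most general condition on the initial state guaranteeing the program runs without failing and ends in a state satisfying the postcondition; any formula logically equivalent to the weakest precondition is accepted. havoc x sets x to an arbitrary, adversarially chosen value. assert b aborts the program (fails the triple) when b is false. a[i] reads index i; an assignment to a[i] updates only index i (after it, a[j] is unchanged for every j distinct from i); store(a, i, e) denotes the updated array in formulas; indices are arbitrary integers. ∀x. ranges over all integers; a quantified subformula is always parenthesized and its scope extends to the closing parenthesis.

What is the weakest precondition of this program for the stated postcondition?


Working backward. After the program, the postcondition acc + lim + 3 ≤ 1 ∨ 3*tab[u] + acc + 4 > 3 must hold; in canonical form it is acc + lim ≤ -2 ∨ 3*tab[u] + acc > -1.
Before skip: acc + lim ≤ -2 ∨ 3*tab[u] + acc > -1
Then branch requires 3*acc + lim ≤ 2 ∨ 3*store(tab, 3*acc - 4, 2*lim + u)[u] + 3*acc > 3; else branch requires (3*acc > 2*u - 9 → (2*lim + 2*u ≤ -1 ∨ 3*tab[u] + 2*u > -5)) ∧ ((¬(3*acc > 2*u - 9)) → (3*tab[acc] + lim ≤ 5 ∨ 3*tab[acc] + 3*tab[u] > 6)).
Before the if: ((2*acc = 8 ∨ u = tab[acc] + 6) → (3*acc + lim ≤ 2 ∨ 3*store(tab, 3*acc - 4, 2*lim + u)[u] + 3*acc > 3)) ∧ ((¬(2*acc = 8 ∨ u = tab[acc] + 6)) → ((3*acc > 2*u - 9 → (2*lim + 2*u ≤ -1 ∨ 3*tab[u] + 2*u > -5)) ∧ ((¬(3*acc > 2*u - 9)) → (3*tab[acc] + lim ≤ 5 ∨ 3*tab[acc] + 3*tab[u] > 6))))
Before assert u ≥ -3: u ≥ -3 ∧ ((2*acc = 8 ∨ u = tab[acc] + 6) → (3*acc + lim ≤ 2 ∨ 3*store(tab, 3*acc - 4, 2*lim + u)[u] + 3*acc > 3)) ∧ ((¬(2*acc = 8 ∨ u = tab[acc] + 6)) → ((3*acc > 2*u - 9 → (2*lim + 2*u ≤ -1 ∨ 3*tab[u] + 2*u > -5)) ∧ ((¬(3*acc > 2*u - 9)) → (3*tab[acc] + lim ≤ 5 ∨ 3*tab[acc] + 3*tab[u] > 6))))
Before assert ¬(acc ≥ u): (¬(acc ≥ u)) ∧ u ≥ -3 ∧ ((2*acc = 8 ∨ u = tab[acc] + 6) → (3*acc + lim ≤ 2 ∨ 3*store(tab, 3*acc - 4, 2*lim + u)[u] + 3*acc > 3)) ∧ ((¬(2*acc = 8 ∨ u = tab[acc] + 6)) → ((3*acc > 2*u - 9 → (2*lim + 2*u ≤ -1 ∨ 3*tab[u] + 2*u > -5)) ∧ ((¬(3*acc > 2*u - 9)) → (3*tab[acc] + lim ≤ 5 ∨ 3*tab[acc] + 3*tab[u] > 6))))
Before havoc lim: ∀lim_1. ((¬(acc ≥ u)) ∧ u ≥ -3 ∧ ((2*acc = 8 ∨ u = tab[acc] + 6) → (3*acc + lim_1 ≤ 2 ∨ 3*store(tab, 3*acc - 4, 2*lim_1 + u)[u] + 3*acc > 3)) ∧ ((¬(2*acc = 8 ∨ u = tab[acc] + 6)) → ((3*acc > 2*u - 9 → (2*lim_1 + 2*u ≤ -1 ∨ 3*tab[u] + 2*u > -5)) ∧ ((¬(3*acc > 2*u - 9)) → (3*tab[acc] + lim_1 ≤ 5 ∨ 3*tab[acc] + 3*tab[u] > 6)))))
Answer: WP = ∀lim_1. ((¬(acc ≥ u)) ∧ u ≥ -3 ∧ ((2*acc = 8 ∨ u = tab[acc] + 6) → (3*acc + lim_1 ≤ 2 ∨ 3*store(tab, 3*acc - 4, 2*lim_1 + u)[u] + 3*acc > 3)) ∧ ((¬(2*acc = 8 ∨ u = tab[acc] + 6)) → ((3*acc > 2*u - 9 → (2*lim_1 + 2*u ≤ -1 ∨ 3*tab[u] + 2*u > -5)) ∧ ((¬(3*acc > 2*u - 9)) → (3*tab[acc] + lim_1 ≤ 5 ∨ 3*tab[acc] + 3*tab[u] > 6)))))


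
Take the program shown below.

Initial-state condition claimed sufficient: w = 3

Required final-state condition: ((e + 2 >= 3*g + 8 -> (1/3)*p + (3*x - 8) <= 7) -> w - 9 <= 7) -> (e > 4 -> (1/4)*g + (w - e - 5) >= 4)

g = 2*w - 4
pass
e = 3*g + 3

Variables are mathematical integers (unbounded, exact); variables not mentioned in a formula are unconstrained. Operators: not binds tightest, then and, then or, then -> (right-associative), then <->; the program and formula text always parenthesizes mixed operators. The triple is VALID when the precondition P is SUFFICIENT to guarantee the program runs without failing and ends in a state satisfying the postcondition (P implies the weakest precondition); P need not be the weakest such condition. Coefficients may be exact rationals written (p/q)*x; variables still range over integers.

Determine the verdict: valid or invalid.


Working backward. After the program, the postcondition ((e + 2 >= 3*g + 8 -> (1/3)*p + (3*x - 8) <= 7) -> w - 9 <= 7) -> (e > 4 -> (1/4)*g + (w - e - 5) >= 4) must hold; in canonical form it is ((e >= 3*g + 6 -> (1/3)*p + 3*x <= 15) -> w <= 16) -> (e > 4 -> (1/4)*g + w >= e + 9).
Before e := 3*g + 3: w <= 16 -> (3*g > 1 -> w >= (11/4)*g + 12)
Before skip: w <= 16 -> (3*g > 1 -> w >= (11/4)*g + 12)
Before g := 2*w - 4: w <= 16 -> (6*w > 13 -> (9/2)*w <= -1)
The weakest precondition is w <= 16 -> (6*w > 13 -> (9/2)*w <= -1).
Check whether w = 3 implies it.
Countermodel: at the initial state w = 3, the precondition holds but the weakest precondition fails.
Answer: invalid


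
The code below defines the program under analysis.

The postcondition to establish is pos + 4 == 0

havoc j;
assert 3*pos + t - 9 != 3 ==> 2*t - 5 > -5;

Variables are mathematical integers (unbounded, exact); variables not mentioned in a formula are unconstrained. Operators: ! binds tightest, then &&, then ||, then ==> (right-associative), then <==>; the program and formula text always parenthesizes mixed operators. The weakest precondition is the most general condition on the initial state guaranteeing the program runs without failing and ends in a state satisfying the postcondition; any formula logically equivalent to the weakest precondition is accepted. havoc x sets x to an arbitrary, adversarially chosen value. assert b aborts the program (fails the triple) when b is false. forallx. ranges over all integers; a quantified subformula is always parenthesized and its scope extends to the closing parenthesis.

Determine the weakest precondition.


Working backward. After the program, the postcondition pos + 4 == 0 must hold; in canonical form it is pos == -4.
Before assert 3*pos + t - 9 != 3 ==> 2*t - 5 > -5: (3*pos + t != 12 ==> 2*t > 0) && pos == -4
Before havoc j: (3*pos + t != 12 ==> 2*t > 0) && pos == -4
Answer: WP = (3*pos + t != 12 ==> 2*t > 0) && pos == -4


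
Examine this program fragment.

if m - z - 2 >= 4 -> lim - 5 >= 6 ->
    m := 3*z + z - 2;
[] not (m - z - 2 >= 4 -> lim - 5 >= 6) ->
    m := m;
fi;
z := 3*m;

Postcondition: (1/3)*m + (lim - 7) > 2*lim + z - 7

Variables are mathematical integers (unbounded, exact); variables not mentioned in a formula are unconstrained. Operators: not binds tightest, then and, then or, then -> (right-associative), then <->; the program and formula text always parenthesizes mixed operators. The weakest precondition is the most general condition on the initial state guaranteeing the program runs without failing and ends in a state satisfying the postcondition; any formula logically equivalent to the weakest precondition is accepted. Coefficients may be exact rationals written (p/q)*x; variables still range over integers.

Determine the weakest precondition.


Working backward. After the program, the postcondition (1/3)*m + (lim - 7) > 2*lim + z - 7 must hold; in canonical form it is (1/3)*m > lim + z.
Before z := 3*m: lim + (8/3)*m < 0
Then branch requires lim + (32/3)*z < 16/3; else branch requires lim + (8/3)*m < 0.
Before the if: ((m >= z + 6 -> lim >= 11) -> lim + (32/3)*z < 16/3) and ((not (m >= z + 6 -> lim >= 11)) -> lim + (8/3)*m < 0)
Answer: WP = ((m >= z + 6 -> lim >= 11) -> lim + (32/3)*z < 16/3) and ((not (m >= z + 6 -> lim >= 11)) -> lim + (8/3)*m < 0)


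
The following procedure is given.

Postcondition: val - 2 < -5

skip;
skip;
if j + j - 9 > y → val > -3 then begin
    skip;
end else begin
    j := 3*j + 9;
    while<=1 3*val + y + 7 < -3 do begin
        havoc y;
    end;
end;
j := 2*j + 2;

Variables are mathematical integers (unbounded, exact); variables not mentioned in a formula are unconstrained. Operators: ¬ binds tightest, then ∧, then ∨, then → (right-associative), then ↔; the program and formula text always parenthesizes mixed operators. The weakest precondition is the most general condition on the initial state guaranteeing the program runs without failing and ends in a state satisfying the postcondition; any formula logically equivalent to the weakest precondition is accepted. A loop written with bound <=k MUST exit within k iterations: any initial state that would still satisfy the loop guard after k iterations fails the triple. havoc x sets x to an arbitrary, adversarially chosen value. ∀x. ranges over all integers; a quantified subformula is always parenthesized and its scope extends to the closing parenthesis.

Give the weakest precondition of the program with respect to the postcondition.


Working backward. After the program, the postcondition val - 2 < -5 must hold; in canonical form it is val < -3.
Before j := 2*j + 2: val < -3
Then branch requires val < -3; else branch requires (3*val + y < -10 → (∀y_1. ((¬(3*val + y_1 < -10)) ∧ val < -3))) ∧ ((¬(3*val + y < -10)) → val < -3).
Before the if: ((2*j > y + 9 → val > -3) → val < -3) ∧ ((¬(2*j > y + 9 → val > -3)) → ((3*val + y < -10 → (∀y_1. ((¬(3*val + y_1 < -10)) ∧ val < -3))) ∧ ((¬(3*val + y < -10)) → val < -3)))
Before skip: ((2*j > y + 9 → val > -3) → val < -3) ∧ ((¬(2*j > y + 9 → val > -3)) → ((3*val + y < -10 → (∀y_1. ((¬(3*val + y_1 < -10)) ∧ val < -3))) ∧ ((¬(3*val + y < -10)) → val < -3)))
Before skip: ((2*j > y + 9 → val > -3) → val < -3) ∧ ((¬(2*j > y + 9 → val > -3)) → ((3*val + y < -10 → (∀y_1. ((¬(3*val + y_1 < -10)) ∧ val < -3))) ∧ ((¬(3*val + y < -10)) → val < -3)))
Answer: WP = ((2*j > y + 9 → val > -3) → val < -3) ∧ ((¬(2*j > y + 9 → val > -3)) → ((3*val + y < -10 → (∀y_1. ((¬(3*val + y_1 < -10)) ∧ val < -3))) ∧ ((¬(3*val + y < -10)) → val < -3)))


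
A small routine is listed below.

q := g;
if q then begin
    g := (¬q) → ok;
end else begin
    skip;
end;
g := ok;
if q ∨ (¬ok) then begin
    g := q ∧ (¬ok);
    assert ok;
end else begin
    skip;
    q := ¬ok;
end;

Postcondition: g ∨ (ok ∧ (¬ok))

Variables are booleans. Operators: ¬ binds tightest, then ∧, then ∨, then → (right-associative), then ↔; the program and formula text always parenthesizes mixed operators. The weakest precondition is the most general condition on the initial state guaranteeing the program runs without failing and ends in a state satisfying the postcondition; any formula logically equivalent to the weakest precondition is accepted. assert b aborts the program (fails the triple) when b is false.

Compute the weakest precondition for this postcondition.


Working backward. After the program, the postcondition g ∨ (ok ∧ (¬ok)) must hold; in canonical form it is g.
Then branch requires false; else branch requires g.
Before the if: (¬(q ∨ (¬ok))) ∧ ((¬(q ∨ (¬ok))) → g)
Before g := ok: (¬(q ∨ (¬ok))) ∧ ((¬(q ∨ (¬ok))) → ok)
Then branch requires (¬(q ∨ (¬ok))) ∧ ((¬(q ∨ (¬ok))) → ok); else branch requires (¬(q ∨ (¬ok))) ∧ ((¬(q ∨ (¬ok))) → ok).
Before the if: (q → ((¬(q ∨ (¬ok))) ∧ ((¬(q ∨ (¬ok))) → ok))) ∧ ((¬q) → ((¬(q ∨ (¬ok))) ∧ ((¬(q ∨ (¬ok))) → ok)))
Before q := g: (g → ((¬(g ∨ (¬ok))) ∧ ((¬(g ∨ (¬ok))) → ok))) ∧ ((¬g) → ((¬(g ∨ (¬ok))) ∧ ((¬(g ∨ (¬ok))) → ok)))
Answer: WP = (g → ((¬(g ∨ (¬ok))) ∧ ((¬(g ∨ (¬ok))) → ok))) ∧ ((¬g) → ((¬(g ∨ (¬ok))) ∧ ((¬(g ∨ (¬ok))) → ok)))


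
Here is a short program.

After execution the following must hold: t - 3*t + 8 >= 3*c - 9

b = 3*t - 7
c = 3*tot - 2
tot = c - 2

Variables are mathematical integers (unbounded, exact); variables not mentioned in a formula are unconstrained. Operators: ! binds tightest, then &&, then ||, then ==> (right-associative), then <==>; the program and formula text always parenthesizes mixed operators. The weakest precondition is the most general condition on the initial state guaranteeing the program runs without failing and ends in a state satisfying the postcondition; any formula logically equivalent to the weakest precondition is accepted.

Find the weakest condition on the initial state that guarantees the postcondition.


Working backward. After the program, the postcondition t - 3*t + 8 >= 3*c - 9 must hold; in canonical form it is 3*c + 2*t <= 17.
Before tot := c - 2: 3*c + 2*t <= 17
Before c := 3*tot - 2: 2*t + 9*tot <= 23
Before b := 3*t - 7: 2*t + 9*tot <= 23
Answer: WP = 2*t + 9*tot <= 23


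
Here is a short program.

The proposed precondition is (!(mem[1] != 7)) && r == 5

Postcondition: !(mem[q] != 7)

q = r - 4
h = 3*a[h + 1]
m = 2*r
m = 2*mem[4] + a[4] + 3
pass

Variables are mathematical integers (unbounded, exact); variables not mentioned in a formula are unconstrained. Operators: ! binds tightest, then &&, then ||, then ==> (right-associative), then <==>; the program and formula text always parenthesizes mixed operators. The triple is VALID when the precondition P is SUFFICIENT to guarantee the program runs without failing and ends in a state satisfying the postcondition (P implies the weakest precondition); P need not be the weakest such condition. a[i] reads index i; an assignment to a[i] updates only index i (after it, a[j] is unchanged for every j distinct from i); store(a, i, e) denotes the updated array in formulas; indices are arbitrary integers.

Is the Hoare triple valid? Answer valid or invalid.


Working backward. After the program, !(mem[q] != 7) must hold.
Before skip: !(mem[q] != 7)
Before m := 2*mem[4] + a[4] + 3: !(mem[q] != 7)
Before m := 2*r: !(mem[q] != 7)
Before h := 3*a[h + 1]: !(mem[q] != 7)
Before q := r - 4: !(mem[r - 4] != 7)
The weakest precondition is !(mem[r - 4] != 7).
Check whether (!(mem[1] != 7)) && r == 5 implies it.
Every state satisfying the precondition satisfies the weakest precondition: the implication holds.
Answer: valid


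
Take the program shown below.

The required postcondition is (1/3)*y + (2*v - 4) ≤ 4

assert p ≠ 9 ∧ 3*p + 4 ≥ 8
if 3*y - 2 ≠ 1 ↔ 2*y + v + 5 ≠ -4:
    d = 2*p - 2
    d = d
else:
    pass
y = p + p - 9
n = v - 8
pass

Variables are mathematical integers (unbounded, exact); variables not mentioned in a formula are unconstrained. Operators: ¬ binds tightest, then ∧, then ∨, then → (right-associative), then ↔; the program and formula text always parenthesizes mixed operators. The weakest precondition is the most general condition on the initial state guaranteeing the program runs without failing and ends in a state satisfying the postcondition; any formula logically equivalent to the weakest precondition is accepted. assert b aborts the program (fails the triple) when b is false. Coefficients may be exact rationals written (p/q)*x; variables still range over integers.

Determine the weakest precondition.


Working backward. After the program, the postcondition (1/3)*y + (2*v - 4) ≤ 4 must hold; in canonical form it is 2*v + (1/3)*y ≤ 8.
Before skip: 2*v + (1/3)*y ≤ 8
Before n := v - 8: 2*v + (1/3)*y ≤ 8
Before y := p + p - 9: (2/3)*p + 2*v ≤ 11
Then branch requires (2/3)*p + 2*v ≤ 11; else branch requires (2/3)*p + 2*v ≤ 11.
Before the if: ((3*y ≠ 3 ↔ v + 2*y ≠ -9) → (2/3)*p + 2*v ≤ 11) ∧ ((¬(3*y ≠ 3 ↔ v + 2*y ≠ -9)) → (2/3)*p + 2*v ≤ 11)
Before assert p ≠ 9 ∧ 3*p + 4 ≥ 8: p ≠ 9 ∧ 3*p ≥ 4 ∧ ((3*y ≠ 3 ↔ v + 2*y ≠ -9) → (2/3)*p + 2*v ≤ 11) ∧ ((¬(3*y ≠ 3 ↔ v + 2*y ≠ -9)) → (2/3)*p + 2*v ≤ 11)
Answer: WP = p ≠ 9 ∧ 3*p ≥ 4 ∧ ((3*y ≠ 3 ↔ v + 2*y ≠ -9) → (2/3)*p + 2*v ≤ 11) ∧ ((¬(3*y ≠ 3 ↔ v + 2*y ≠ -9)) → (2/3)*p + 2*v ≤ 11)


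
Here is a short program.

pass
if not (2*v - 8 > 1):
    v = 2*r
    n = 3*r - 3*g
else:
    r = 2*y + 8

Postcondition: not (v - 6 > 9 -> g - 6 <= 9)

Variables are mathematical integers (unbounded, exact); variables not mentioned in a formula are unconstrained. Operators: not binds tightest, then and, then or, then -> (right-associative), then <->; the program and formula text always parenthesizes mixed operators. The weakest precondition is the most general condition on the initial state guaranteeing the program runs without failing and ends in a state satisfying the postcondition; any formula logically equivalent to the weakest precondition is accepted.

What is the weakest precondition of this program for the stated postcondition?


Working backward. After the program, the postcondition not (v - 6 > 9 -> g - 6 <= 9) must hold; in canonical form it is not (v > 15 -> g <= 15).
Then branch requires not (2*r > 15 -> g <= 15); else branch requires not (v > 15 -> g <= 15).
Before the if: ((not (2*v > 9)) -> (not (2*r > 15 -> g <= 15))) and (2*v > 9 -> (not (v > 15 -> g <= 15)))
Before skip: ((not (2*v > 9)) -> (not (2*r > 15 -> g <= 15))) and (2*v > 9 -> (not (v > 15 -> g <= 15)))
Answer: WP = ((not (2*v > 9)) -> (not (2*r > 15 -> g <= 15))) and (2*v > 9 -> (not (v > 15 -> g <= 15)))


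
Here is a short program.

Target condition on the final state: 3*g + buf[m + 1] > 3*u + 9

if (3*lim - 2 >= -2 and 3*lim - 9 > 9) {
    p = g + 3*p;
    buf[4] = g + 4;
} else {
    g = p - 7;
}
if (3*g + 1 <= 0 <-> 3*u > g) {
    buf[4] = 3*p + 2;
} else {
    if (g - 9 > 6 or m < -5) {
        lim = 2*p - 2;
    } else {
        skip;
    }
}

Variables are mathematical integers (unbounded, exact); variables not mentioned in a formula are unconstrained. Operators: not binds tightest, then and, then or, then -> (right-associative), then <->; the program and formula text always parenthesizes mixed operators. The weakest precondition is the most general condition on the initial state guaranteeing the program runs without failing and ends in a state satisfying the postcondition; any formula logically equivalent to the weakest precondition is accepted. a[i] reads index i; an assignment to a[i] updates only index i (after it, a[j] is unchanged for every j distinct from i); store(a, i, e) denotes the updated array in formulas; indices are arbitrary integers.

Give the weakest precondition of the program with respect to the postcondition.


Working backward. After the program, the postcondition 3*g + buf[m + 1] > 3*u + 9 must hold; in canonical form it is buf[m + 1] + 3*g > 3*u + 9.
Then branch requires store(buf, 4, 3*p + 2)[m + 1] + 3*g > 3*u + 9; else branch requires ((g > 15 or m < -5) -> buf[m + 1] + 3*g > 3*u + 9) and ((not (g > 15 or m < -5)) -> buf[m + 1] + 3*g > 3*u + 9).
Before the if: ((3*g <= -1 <-> 3*u > g) -> store(buf, 4, 3*p + 2)[m + 1] + 3*g > 3*u + 9) and ((not (3*g <= -1 <-> 3*u > g)) -> (((g > 15 or m < -5) -> buf[m + 1] + 3*g > 3*u + 9) and ((not (g > 15 or m < -5)) -> buf[m + 1] + 3*g > 3*u + 9)))
Then branch requires ((3*g <= -1 <-> 3*u > g) -> store(store(buf, 4, g + 4), 4, 3*g + 9*p + 2)[m + 1] + 3*g > 3*u + 9) and ((not (3*g <= -1 <-> 3*u > g)) -> (((g > 15 or m < -5) -> store(buf, 4, g + 4)[m + 1] + 3*g > 3*u + 9) and ((not (g > 15 or m < -5)) -> store(buf, 4, g + 4)[m + 1] + 3*g > 3*u + 9))); else branch requires ((3*p <= 20 <-> 3*u > p - 7) -> store(buf, 4, 3*p + 2)[m + 1] + 3*p > 3*u + 30) and ((not (3*p <= 20 <-> 3*u > p - 7)) -> (((p > 22 or m < -5) -> buf[m + 1] + 3*p > 3*u + 30) and ((not (p > 22 or m < -5)) -> buf[m + 1] + 3*p > 3*u + 30))).
Before the if: ((3*lim >= 0 and 3*lim > 18) -> (((3*g <= -1 <-> 3*u > g) -> store(store(buf, 4, g + 4), 4, 3*g + 9*p + 2)[m + 1] + 3*g > 3*u + 9) and ((not (3*g <= -1 <-> 3*u > g)) -> (((g > 15 or m < -5) -> store(buf, 4, g + 4)[m + 1] + 3*g > 3*u + 9) and ((not (g > 15 or m < -5)) -> store(buf, 4, g + 4)[m + 1] + 3*g > 3*u + 9))))) and ((not (3*lim >= 0 and 3*lim > 18)) -> (((3*p <= 20 <-> 3*u > p - 7) -> store(buf, 4, 3*p + 2)[m + 1] + 3*p > 3*u + 30) and ((not (3*p <= 20 <-> 3*u > p - 7)) -> (((p > 22 or m < -5) -> buf[m + 1] + 3*p > 3*u + 30) and ((not (p > 22 or m < -5)) -> buf[m + 1] + 3*p > 3*u + 30)))))
Answer: WP = ((3*lim >= 0 and 3*lim > 18) -> (((3*g <= -1 <-> 3*u > g) -> store(store(buf, 4, g + 4), 4, 3*g + 9*p + 2)[m + 1] + 3*g > 3*u + 9) and ((not (3*g <= -1 <-> 3*u > g)) -> (((g > 15 or m < -5) -> store(buf, 4, g + 4)[m + 1] + 3*g > 3*u + 9) and ((not (g > 15 or m < -5)) -> store(buf, 4, g + 4)[m + 1] + 3*g > 3*u + 9))))) and ((not (3*lim >= 0 and 3*lim > 18)) -> (((3*p <= 20 <-> 3*u > p - 7) -> store(buf, 4, 3*p + 2)[m + 1] + 3*p > 3*u + 30) and ((not (3*p <= 20 <-> 3*u > p - 7)) -> (((p > 22 or m < -5) -> buf[m + 1] + 3*p > 3*u + 30) and ((not (p > 22 or m < -5)) -> buf[m + 1] + 3*p > 3*u + 30)))))


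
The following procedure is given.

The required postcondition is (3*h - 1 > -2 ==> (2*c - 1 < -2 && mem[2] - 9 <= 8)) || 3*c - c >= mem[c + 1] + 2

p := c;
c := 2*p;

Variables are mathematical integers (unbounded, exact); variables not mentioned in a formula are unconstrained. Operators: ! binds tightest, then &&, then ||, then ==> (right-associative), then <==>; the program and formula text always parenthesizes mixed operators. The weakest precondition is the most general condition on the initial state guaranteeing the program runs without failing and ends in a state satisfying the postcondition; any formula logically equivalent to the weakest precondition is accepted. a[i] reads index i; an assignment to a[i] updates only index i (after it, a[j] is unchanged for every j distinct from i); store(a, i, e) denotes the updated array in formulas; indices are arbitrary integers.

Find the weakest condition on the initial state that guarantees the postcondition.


Working backward. After the program, the postcondition (3*h - 1 > -2 ==> (2*c - 1 < -2 && mem[2] - 9 <= 8)) || 3*c - c >= mem[c + 1] + 2 must hold; in canonical form it is (3*h > -1 ==> (2*c < -1 && mem[2] <= 17)) || 2*c >= mem[c + 1] + 2.
Before c := 2*p: (3*h > -1 ==> (4*p < -1 && mem[2] <= 17)) || 4*p >= mem[2*p + 1] + 2
Before p := c: (3*h > -1 ==> (4*c < -1 && mem[2] <= 17)) || 4*c >= mem[2*c + 1] + 2
Answer: WP = (3*h > -1 ==> (4*c < -1 && mem[2] <= 17)) || 4*c >= mem[2*c + 1] + 2


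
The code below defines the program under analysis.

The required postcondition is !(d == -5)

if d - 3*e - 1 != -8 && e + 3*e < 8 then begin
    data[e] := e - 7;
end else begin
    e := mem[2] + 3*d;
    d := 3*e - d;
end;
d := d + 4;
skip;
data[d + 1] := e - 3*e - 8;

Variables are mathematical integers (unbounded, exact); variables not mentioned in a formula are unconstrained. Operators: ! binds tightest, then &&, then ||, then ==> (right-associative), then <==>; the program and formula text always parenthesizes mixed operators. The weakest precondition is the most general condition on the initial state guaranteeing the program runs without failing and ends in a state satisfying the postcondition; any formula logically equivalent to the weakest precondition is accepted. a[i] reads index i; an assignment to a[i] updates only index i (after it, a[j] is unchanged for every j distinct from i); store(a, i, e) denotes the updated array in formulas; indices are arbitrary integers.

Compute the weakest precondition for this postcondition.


Working backward. After the program, !(d == -5) must hold.
Before data[d + 1] := e - 3*e - 8: !(d == -5)
Before skip: !(d == -5)
Before d := d + 4: !(d == -9)
Then branch requires !(d == -9); else branch requires !(3*mem[2] + 8*d == -9).
Before the if: ((d != 3*e - 7 && 4*e < 8) ==> (!(d == -9))) && ((!(d != 3*e - 7 && 4*e < 8)) ==> (!(3*mem[2] + 8*d == -9)))
Answer: WP = ((d != 3*e - 7 && 4*e < 8) ==> (!(d == -9))) && ((!(d != 3*e - 7 && 4*e < 8)) ==> (!(3*mem[2] + 8*d == -9)))


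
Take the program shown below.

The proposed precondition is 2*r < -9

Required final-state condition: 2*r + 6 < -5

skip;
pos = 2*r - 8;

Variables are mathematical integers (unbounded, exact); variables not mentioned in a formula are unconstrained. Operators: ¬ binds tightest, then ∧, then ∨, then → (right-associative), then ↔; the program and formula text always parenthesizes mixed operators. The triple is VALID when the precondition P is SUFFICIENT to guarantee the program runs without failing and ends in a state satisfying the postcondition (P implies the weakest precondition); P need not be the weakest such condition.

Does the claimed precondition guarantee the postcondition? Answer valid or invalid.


Working backward. After the program, the postcondition 2*r + 6 < -5 must hold; in canonical form it is 2*r < -11.
Before pos := 2*r - 8: 2*r < -11
Before skip: 2*r < -11
The weakest precondition is 2*r < -11.
Check whether 2*r < -9 implies it.
Countermodel: at the initial state r = -5, the precondition holds but the weakest precondition fails.
Answer: invalid


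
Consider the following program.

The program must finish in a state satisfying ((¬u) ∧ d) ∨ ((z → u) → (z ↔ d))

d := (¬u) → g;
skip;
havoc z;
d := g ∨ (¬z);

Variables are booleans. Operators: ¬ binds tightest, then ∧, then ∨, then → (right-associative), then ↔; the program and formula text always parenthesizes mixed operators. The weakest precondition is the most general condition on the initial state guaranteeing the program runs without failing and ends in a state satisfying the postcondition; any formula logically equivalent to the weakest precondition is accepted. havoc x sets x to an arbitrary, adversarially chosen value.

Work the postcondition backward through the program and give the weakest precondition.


Working backward. After the program, ((¬u) ∧ d) ∨ ((z → u) → (z ↔ d)) must hold.
Before d := g ∨ (¬z): ((¬u) ∧ (g ∨ (¬z))) ∨ ((z → u) → (z ↔ (g ∨ (¬z))))
Before havoc z: (((¬u) ∧ g) ∨ (u → g)) ∧ (¬u)
Before skip: (((¬u) ∧ g) ∨ (u → g)) ∧ (¬u)
Before d := (¬u) → g: (((¬u) ∧ g) ∨ (u → g)) ∧ (¬u)
Answer: WP = (((¬u) ∧ g) ∨ (u → g)) ∧ (¬u)


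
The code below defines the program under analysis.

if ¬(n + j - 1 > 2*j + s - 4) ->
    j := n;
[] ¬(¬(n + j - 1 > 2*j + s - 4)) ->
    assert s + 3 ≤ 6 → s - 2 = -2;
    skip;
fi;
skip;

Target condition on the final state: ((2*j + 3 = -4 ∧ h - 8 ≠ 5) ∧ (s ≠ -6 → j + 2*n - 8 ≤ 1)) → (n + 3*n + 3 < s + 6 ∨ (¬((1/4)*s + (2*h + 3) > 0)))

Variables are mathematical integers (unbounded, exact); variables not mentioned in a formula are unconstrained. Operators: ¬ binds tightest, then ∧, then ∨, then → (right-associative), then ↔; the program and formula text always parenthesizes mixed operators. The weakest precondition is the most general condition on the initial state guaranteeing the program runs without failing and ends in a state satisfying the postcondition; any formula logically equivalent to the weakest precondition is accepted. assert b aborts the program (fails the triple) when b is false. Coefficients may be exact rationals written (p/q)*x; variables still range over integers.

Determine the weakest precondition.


Working backward. After the program, the postcondition ((2*j + 3 = -4 ∧ h - 8 ≠ 5) ∧ (s ≠ -6 → j + 2*n - 8 ≤ 1)) → (n + 3*n + 3 < s + 6 ∨ (¬((1/4)*s + (2*h + 3) > 0))) must hold; in canonical form it is (2*j = -7 ∧ h ≠ 13 ∧ (s ≠ -6 → j + 2*n ≤ 9)) → (4*n < s + 3 ∨ (¬(2*h + (1/4)*s > -3))).
Before skip: (2*j = -7 ∧ h ≠ 13 ∧ (s ≠ -6 → j + 2*n ≤ 9)) → (4*n < s + 3 ∨ (¬(2*h + (1/4)*s > -3)))
Then branch requires (2*n = -7 ∧ h ≠ 13 ∧ (s ≠ -6 → 3*n ≤ 9)) → (4*n < s + 3 ∨ (¬(2*h + (1/4)*s > -3))); else branch requires (s ≤ 3 → s = 0) ∧ ((2*j = -7 ∧ h ≠ 13 ∧ (s ≠ -6 → j + 2*n ≤ 9)) → (4*n < s + 3 ∨ (¬(2*h + (1/4)*s > -3)))).
Before the if: ((¬(n > j + s - 3)) → ((2*n = -7 ∧ h ≠ 13 ∧ (s ≠ -6 → 3*n ≤ 9)) → (4*n < s + 3 ∨ (¬(2*h + (1/4)*s > -3))))) ∧ (n > j + s - 3 → ((s ≤ 3 → s = 0) ∧ ((2*j = -7 ∧ h ≠ 13 ∧ (s ≠ -6 → j + 2*n ≤ 9)) → (4*n < s + 3 ∨ (¬(2*h + (1/4)*s > -3))))))
Answer: WP = ((¬(n > j + s - 3)) → ((2*n = -7 ∧ h ≠ 13 ∧ (s ≠ -6 → 3*n ≤ 9)) → (4*n < s + 3 ∨ (¬(2*h + (1/4)*s > -3))))) ∧ (n > j + s - 3 → ((s ≤ 3 → s = 0) ∧ ((2*j = -7 ∧ h ≠ 13 ∧ (s ≠ -6 → j + 2*n ≤ 9)) → (4*n < s + 3 ∨ (¬(2*h + (1/4)*s > -3))))))


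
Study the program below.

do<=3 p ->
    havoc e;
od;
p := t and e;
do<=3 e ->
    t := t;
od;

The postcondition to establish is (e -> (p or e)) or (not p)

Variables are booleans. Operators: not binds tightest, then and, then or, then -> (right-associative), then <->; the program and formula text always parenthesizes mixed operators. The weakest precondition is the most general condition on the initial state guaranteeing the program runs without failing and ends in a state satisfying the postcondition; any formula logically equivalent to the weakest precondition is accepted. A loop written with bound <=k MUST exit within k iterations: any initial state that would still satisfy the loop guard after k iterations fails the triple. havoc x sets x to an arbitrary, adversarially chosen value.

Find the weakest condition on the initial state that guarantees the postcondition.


Working backward. After the program, (e -> (p or e)) or (not p) must hold.
Before the loop (bound <=3), unroll the exhaustion recursion (WP_0 = exit-now case; WP_j = one more guarded iteration, up to j = 3):
  WP_0: (not e) and ((e -> (p or e)) or (not p))
  WP_1: (e -> ((not e) and ((e -> (p or e)) or (not p)))) and ((not e) -> ((e -> (p or e)) or (not p)))
  WP_2: (e -> ((e -> ((not e) and ((e -> (p or e)) or (not p)))) and ((not e) -> ((e -> (p or e)) or (not p))))) and ((not e) -> ((e -> (p or e)) or (not p)))
  WP_3: (e -> ((e -> ((e -> ((not e) and ((e -> (p or e)) or (not p)))) and ((not e) -> ((e -> (p or e)) or (not p))))) and ((not e) -> ((e -> (p or e)) or (not p))))) and ((not e) -> ((e -> (p or e)) or (not p)))
So before the loop: (e -> ((e -> ((e -> ((not e) and ((e -> (p or e)) or (not p)))) and ((not e) -> ((e -> (p or e)) or (not p))))) and ((not e) -> ((e -> (p or e)) or (not p))))) and ((not e) -> ((e -> (p or e)) or (not p)))
Before p := t and e: (e -> ((e -> ((e -> ((not e) and ((e -> ((t and e) or e)) or (not (t and e))))) and ((not e) -> ((e -> ((t and e) or e)) or (not (t and e)))))) and ((not e) -> ((e -> ((t and e) or e)) or (not (t and e)))))) and ((not e) -> ((e -> ((t and e) or e)) or (not (t and e))))
Before the loop (bound <=3), unroll the exhaustion recursion (WP_0 = exit-now case; WP_j = one more guarded iteration, up to j = 3):
  WP_0: (not p) and (e -> ((e -> ((e -> ((not e) and ((e -> ((t and e) or e)) or (not (t and e))))) and ((not e) -> ((e -> ((t and e) or e)) or (not (t and e)))))) and ((not e) -> ((e -> ((t and e) or e)) or (not (t and e)))))) and ((not e) -> ((e -> ((t and e) or e)) or (not (t and e))))
  WP_1: (not p) and ((not p) -> ((e -> ((e -> ((e -> ((not e) and ((e -> ((t and e) or e)) or (not (t and e))))) and ((not e) -> ((e -> ((t and e) or e)) or (not (t and e)))))) and ((not e) -> ((e -> ((t and e) or e)) or (not (t and e)))))) and ((not e) -> ((e -> ((t and e) or e)) or (not (t and e))))))
  WP_2: (not p) and ((not p) -> ((e -> ((e -> ((e -> ((not e) and ((e -> ((t and e) or e)) or (not (t and e))))) and ((not e) -> ((e -> ((t and e) or e)) or (not (t and e)))))) and ((not e) -> ((e -> ((t and e) or e)) or (not (t and e)))))) and ((not e) -> ((e -> ((t and e) or e)) or (not (t and e))))))
  WP_3: (not p) and ((not p) -> ((e -> ((e -> ((e -> ((not e) and ((e -> ((t and e) or e)) or (not (t and e))))) and ((not e) -> ((e -> ((t and e) or e)) or (not (t and e)))))) and ((not e) -> ((e -> ((t and e) or e)) or (not (t and e)))))) and ((not e) -> ((e -> ((t and e) or e)) or (not (t and e))))))
So before the loop: (not p) and ((not p) -> ((e -> ((e -> ((e -> ((not e) and ((e -> ((t and e) or e)) or (not (t and e))))) and ((not e) -> ((e -> ((t and e) or e)) or (not (t and e)))))) and ((not e) -> ((e -> ((t and e) or e)) or (not (t and e)))))) and ((not e) -> ((e -> ((t and e) or e)) or (not (t and e))))))
Answer: WP = (not p) and ((not p) -> ((e -> ((e -> ((e -> ((not e) and ((e -> ((t and e) or e)) or (not (t and e))))) and ((not e) -> ((e -> ((t and e) or e)) or (not (t and e)))))) and ((not e) -> ((e -> ((t and e) or e)) or (not (t and e)))))) and ((not e) -> ((e -> ((t and e) or e)) or (not (t and e))))))


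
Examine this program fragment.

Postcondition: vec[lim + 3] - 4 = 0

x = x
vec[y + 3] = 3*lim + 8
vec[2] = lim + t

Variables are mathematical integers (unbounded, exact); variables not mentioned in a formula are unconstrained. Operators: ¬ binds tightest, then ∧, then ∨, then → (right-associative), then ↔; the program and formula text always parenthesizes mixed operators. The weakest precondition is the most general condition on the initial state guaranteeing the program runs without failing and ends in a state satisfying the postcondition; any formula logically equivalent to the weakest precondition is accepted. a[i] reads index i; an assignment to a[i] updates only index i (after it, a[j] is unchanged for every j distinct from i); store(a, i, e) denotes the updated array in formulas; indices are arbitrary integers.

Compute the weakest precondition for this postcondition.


Working backward. After the program, the postcondition vec[lim + 3] - 4 = 0 must hold; in canonical form it is vec[lim + 3] = 4.
Before vec[2] := lim + t: store(vec, 2, lim + t)[lim + 3] = 4
Before vec[y + 3] := 3*lim + 8: store(store(vec, y + 3, 3*lim + 8), 2, lim + t)[lim + 3] = 4
Before x := x: store(store(vec, y + 3, 3*lim + 8), 2, lim + t)[lim + 3] = 4
Answer: WP = store(store(vec, y + 3, 3*lim + 8), 2, lim + t)[lim + 3] = 4


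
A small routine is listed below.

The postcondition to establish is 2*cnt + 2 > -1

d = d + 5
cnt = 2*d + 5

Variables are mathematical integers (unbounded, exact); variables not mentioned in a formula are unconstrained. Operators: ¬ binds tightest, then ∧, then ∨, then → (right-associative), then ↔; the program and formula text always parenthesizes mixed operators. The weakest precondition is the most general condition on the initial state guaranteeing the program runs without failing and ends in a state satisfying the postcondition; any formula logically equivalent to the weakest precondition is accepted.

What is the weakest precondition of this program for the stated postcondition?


Working backward. After the program, the postcondition 2*cnt + 2 > -1 must hold; in canonical form it is 2*cnt > -3.
Before cnt := 2*d + 5: 4*d > -13
Before d := d + 5: 4*d > -33
Answer: WP = 4*d > -33


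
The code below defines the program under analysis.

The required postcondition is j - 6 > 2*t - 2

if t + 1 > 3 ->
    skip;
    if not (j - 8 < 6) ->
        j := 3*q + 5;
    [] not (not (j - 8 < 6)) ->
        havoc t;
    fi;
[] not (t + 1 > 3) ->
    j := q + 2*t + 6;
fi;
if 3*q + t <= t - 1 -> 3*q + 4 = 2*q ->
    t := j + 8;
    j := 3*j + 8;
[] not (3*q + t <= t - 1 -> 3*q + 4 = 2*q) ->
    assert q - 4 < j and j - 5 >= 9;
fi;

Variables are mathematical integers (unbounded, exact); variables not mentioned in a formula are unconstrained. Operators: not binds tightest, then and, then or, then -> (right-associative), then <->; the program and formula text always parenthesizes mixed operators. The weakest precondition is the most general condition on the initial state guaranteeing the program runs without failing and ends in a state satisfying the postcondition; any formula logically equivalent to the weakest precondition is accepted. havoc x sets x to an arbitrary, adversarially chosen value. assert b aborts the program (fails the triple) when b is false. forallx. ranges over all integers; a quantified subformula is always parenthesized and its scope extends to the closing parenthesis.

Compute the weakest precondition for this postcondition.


Working backward. After the program, the postcondition j - 6 > 2*t - 2 must hold; in canonical form it is j > 2*t + 4.
Then branch requires j > 12; else branch requires q < j + 4 and j >= 14 and j > 2*t + 4.
Before the if: ((3*q <= -1 -> q = -4) -> j > 12) and ((not (3*q <= -1 -> q = -4)) -> (q < j + 4 and j >= 14 and j > 2*t + 4))
Then branch requires ((not (j < 14)) -> (((3*q <= -1 -> q = -4) -> 3*q > 7) and ((not (3*q <= -1 -> q = -4)) -> (2*q > -9 and 3*q >= 9 and 3*q > 2*t - 1)))) and (j < 14 -> (forall t_1. (((3*q <= -1 -> q = -4) -> j > 12) and ((not (3*q <= -1 -> q = -4)) -> (q < j + 4 and j >= 14 and j > 2*t_1 + 4))))); else branch requires ((3*q <= -1 -> q = -4) -> q + 2*t > 6) and ((not (3*q <= -1 -> q = -4)) -> (2*t > -10 and q + 2*t >= 8 and q > -2)).
Before the if: (t > 2 -> (((not (j < 14)) -> (((3*q <= -1 -> q = -4) -> 3*q > 7) and ((not (3*q <= -1 -> q = -4)) -> (2*q > -9 and 3*q >= 9 and 3*q > 2*t - 1)))) and (j < 14 -> (forall t_1. (((3*q <= -1 -> q = -4) -> j > 12) and ((not (3*q <= -1 -> q = -4)) -> (q < j + 4 and j >= 14 and j > 2*t_1 + 4))))))) and ((not (t > 2)) -> (((3*q <= -1 -> q = -4) -> q + 2*t > 6) and ((not (3*q <= -1 -> q = -4)) -> (2*t > -10 and q + 2*t >= 8 and q > -2))))
Answer: WP = (t > 2 -> (((not (j < 14)) -> (((3*q <= -1 -> q = -4) -> 3*q > 7) and ((not (3*q <= -1 -> q = -4)) -> (2*q > -9 and 3*q >= 9 and 3*q > 2*t - 1)))) and (j < 14 -> (forall t_1. (((3*q <= -1 -> q = -4) -> j > 12) and ((not (3*q <= -1 -> q = -4)) -> (q < j + 4 and j >= 14 and j > 2*t_1 + 4))))))) and ((not (t > 2)) -> (((3*q <= -1 -> q = -4) -> q + 2*t > 6) and ((not (3*q <= -1 -> q = -4)) -> (2*t > -10 and q + 2*t >= 8 and q > -2))))


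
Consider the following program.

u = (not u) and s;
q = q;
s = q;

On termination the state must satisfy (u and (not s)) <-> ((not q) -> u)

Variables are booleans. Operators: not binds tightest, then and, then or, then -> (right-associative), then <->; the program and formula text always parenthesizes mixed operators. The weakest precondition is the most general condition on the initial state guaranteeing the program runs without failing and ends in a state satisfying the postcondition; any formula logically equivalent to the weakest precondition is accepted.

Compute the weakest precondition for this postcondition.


Working backward. After the program, (u and (not s)) <-> ((not q) -> u) must hold.
Before s := q: (u and (not q)) <-> ((not q) -> u)
Before q := q: (u and (not q)) <-> ((not q) -> u)
Before u := (not u) and s: ((not u) and s and (not q)) <-> ((not q) -> ((not u) and s))
Answer: WP = ((not u) and s and (not q)) <-> ((not q) -> ((not u) and s))


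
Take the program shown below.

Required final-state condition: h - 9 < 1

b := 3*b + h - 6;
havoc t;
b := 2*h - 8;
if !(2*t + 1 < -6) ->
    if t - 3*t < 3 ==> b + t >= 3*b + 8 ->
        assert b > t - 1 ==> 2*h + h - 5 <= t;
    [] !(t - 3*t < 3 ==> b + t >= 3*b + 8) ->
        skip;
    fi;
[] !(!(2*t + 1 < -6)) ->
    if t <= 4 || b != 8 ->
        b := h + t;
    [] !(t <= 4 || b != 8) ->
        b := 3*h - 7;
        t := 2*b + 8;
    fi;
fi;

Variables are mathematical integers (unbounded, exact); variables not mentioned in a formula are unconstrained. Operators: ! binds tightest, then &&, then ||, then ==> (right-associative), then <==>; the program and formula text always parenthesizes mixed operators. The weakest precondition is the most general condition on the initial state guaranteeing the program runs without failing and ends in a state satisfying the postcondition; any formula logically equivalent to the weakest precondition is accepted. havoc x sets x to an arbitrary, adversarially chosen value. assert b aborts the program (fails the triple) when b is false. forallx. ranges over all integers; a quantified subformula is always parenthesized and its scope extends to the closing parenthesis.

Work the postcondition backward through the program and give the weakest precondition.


Working backward. After the program, the postcondition h - 9 < 1 must hold; in canonical form it is h < 10.
Then branch requires ((2*t > -3 ==> t >= 2*b + 8) ==> ((b > t - 1 ==> 3*h <= t + 5) && h < 10)) && ((!(2*t > -3 ==> t >= 2*b + 8)) ==> h < 10); else branch requires ((t <= 4 || b != 8) ==> h < 10) && ((!(t <= 4 || b != 8)) ==> h < 10).
Before the if: ((!(2*t < -7)) ==> (((2*t > -3 ==> t >= 2*b + 8) ==> ((b > t - 1 ==> 3*h <= t + 5) && h < 10)) && ((!(2*t > -3 ==> t >= 2*b + 8)) ==> h < 10))) && (2*t < -7 ==> (((t <= 4 || b != 8) ==> h < 10) && ((!(t <= 4 || b != 8)) ==> h < 10)))
Before b := 2*h - 8: ((!(2*t < -7)) ==> (((2*t > -3 ==> t >= 4*h - 8) ==> ((2*h > t + 7 ==> 3*h <= t + 5) && h < 10)) && ((!(2*t > -3 ==> t >= 4*h - 8)) ==> h < 10))) && (2*t < -7 ==> (((t <= 4 || 2*h != 16) ==> h < 10) && ((!(t <= 4 || 2*h != 16)) ==> h < 10)))
Before havoc t: forall t_1. (((!(2*t_1 < -7)) ==> (((2*t_1 > -3 ==> t_1 >= 4*h - 8) ==> ((2*h > t_1 + 7 ==> 3*h <= t_1 + 5) && h < 10)) && ((!(2*t_1 > -3 ==> t_1 >= 4*h - 8)) ==> h < 10))) && (2*t_1 < -7 ==> (((t_1 <= 4 || 2*h != 16) ==> h < 10) && ((!(t_1 <= 4 || 2*h != 16)) ==> h < 10))))
Before b := 3*b + h - 6: forall t_1. (((!(2*t_1 < -7)) ==> (((2*t_1 > -3 ==> t_1 >= 4*h - 8) ==> ((2*h > t_1 + 7 ==> 3*h <= t_1 + 5) && h < 10)) && ((!(2*t_1 > -3 ==> t_1 >= 4*h - 8)) ==> h < 10))) && (2*t_1 < -7 ==> (((t_1 <= 4 || 2*h != 16) ==> h < 10) && ((!(t_1 <= 4 || 2*h != 16)) ==> h < 10))))
Answer: WP = forall t_1. (((!(2*t_1 < -7)) ==> (((2*t_1 > -3 ==> t_1 >= 4*h - 8) ==> ((2*h > t_1 + 7 ==> 3*h <= t_1 + 5) && h < 10)) && ((!(2*t_1 > -3 ==> t_1 >= 4*h - 8)) ==> h < 10))) && (2*t_1 < -7 ==> (((t_1 <= 4 || 2*h != 16) ==> h < 10) && ((!(t_1 <= 4 || 2*h != 16)) ==> h < 10))))
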